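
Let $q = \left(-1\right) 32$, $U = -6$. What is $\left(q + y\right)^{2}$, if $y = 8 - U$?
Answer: $324$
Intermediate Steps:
$q = -32$
$y = 14$ ($y = 8 - -6 = 8 + 6 = 14$)
$\left(q + y\right)^{2} = \left(-32 + 14\right)^{2} = \left(-18\right)^{2} = 324$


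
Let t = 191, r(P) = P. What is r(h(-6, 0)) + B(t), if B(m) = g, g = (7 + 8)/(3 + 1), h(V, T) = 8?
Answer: 47/4 ≈ 11.750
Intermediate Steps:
g = 15/4 ≈ 3.7500
B(m) = 15/4
r(h(-6, 0)) + B(t) = 8 + 15/4 = 47/4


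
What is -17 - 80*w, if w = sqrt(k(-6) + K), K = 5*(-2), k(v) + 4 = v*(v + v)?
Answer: -17 - 80*sqrt(58) ≈ -626.26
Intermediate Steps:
k(v) = -4 + 2*v**2 (k(v) = -4 + v*(v + v) = -4 + v*(2*v) = -4 + 2*v**2)
K = -10
w = sqrt(58) (w = sqrt((-4 + 2*(-6)**2) - 10) = sqrt((-4 + 2*36) - 10) = sqrt((-4 + 72) - 10) = sqrt(68 - 10) = sqrt(58) ≈ 7.6158)
-17 - 80*w = -17 - 80*sqrt(58)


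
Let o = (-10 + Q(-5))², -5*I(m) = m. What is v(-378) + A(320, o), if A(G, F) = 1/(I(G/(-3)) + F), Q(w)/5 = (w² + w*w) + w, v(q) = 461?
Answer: 63958682/138739 ≈ 461.00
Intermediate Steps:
I(m) = -m/5
Q(w) = 5*w + 10*w² (Q(w) = 5*((w² + w*w) + w) = 5*((w² + w²) + w) = 5*(2*w² + w) = 5*(w + 2*w²) = 5*w + 10*w²)
o = 46225 (o = (-10 + 5*(-5)*(1 + 2*(-5)))² = (-10 + 5*(-5)*(1 - 10))² = (-10 + 5*(-5)*(-9))² = (-10 + 225)² = 215² = 46225)
A(G, F) = 1/(F + G/15) (A(G, F) = 1/(-G/(5*(-3)) + F) = 1/(-G*(-1)/(5*3) + F) = 1/(-(-1)*G/15 + F) = 1/(G/15 + F) = 1/(F + G/15))
v(-378) + A(320, o) = 461 + 15/(320 + 15*46225) = 461 + 15/(320 + 693375) = 461 + 15/693695 = 461 + 15*(1/693695) = 461 + 3/138739 = 63958682/138739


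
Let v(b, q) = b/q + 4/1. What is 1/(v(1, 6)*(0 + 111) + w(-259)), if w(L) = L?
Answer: 2/407 ≈ 0.0049140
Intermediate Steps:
v(b, q) = 4 + b/q (v(b, q) = b/q + 4*1 = b/q + 4 = 4 + b/q)
1/(v(1, 6)*(0 + 111) + w(-259)) = 1/((4 + 1/6)*(0 + 111) - 259) = 1/((4 + 1*(1/6))*111 - 259) = 1/((4 + 1/6)*111 - 259) = 1/((25/6)*111 - 259) = 1/(925/2 - 259) = 1/(407/2) = 2/407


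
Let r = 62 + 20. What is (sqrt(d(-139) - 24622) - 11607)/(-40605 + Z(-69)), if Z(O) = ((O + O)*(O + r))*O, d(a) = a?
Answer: -3869/27727 + I*sqrt(24761)/83181 ≈ -0.13954 + 0.0018917*I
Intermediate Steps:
r = 82
Z(O) = 2*O**2*(82 + O) (Z(O) = ((O + O)*(O + 82))*O = ((2*O)*(82 + O))*O = (2*O*(82 + O))*O = 2*O**2*(82 + O))
(sqrt(d(-139) - 24622) - 11607)/(-40605 + Z(-69)) = (sqrt(-139 - 24622) - 11607)/(-40605 + 2*(-69)**2*(82 - 69)) = (sqrt(-24761) - 11607)/(-40605 + 2*4761*13) = (I*sqrt(24761) - 11607)/(-40605 + 123786) = (-11607 + I*sqrt(24761))/83181 = (-11607 + I*sqrt(24761))*(1/83181) = -3869/27727 + I*sqrt(24761)/83181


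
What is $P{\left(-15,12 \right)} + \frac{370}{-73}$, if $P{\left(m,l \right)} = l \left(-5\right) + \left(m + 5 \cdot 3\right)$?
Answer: $- \frac{4750}{73} \approx -65.068$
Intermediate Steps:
$P{\left(m,l \right)} = 15 + m - 5 l$ ($P{\left(m,l \right)} = - 5 l + \left(m + 15\right) = - 5 l + \left(15 + m\right) = 15 + m - 5 l$)
$P{\left(-15,12 \right)} + \frac{370}{-73} = \left(15 - 15 - 60\right) + \frac{370}{-73} = \left(15 - 15 - 60\right) + 370 \left(- \frac{1}{73}\right) = -60 - \frac{370}{73} = - \frac{4750}{73}$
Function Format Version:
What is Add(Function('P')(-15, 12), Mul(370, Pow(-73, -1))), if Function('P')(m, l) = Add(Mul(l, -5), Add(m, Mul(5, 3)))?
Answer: Rational(-4750, 73) ≈ -65.068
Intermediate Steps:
Function('P')(m, l) = Add(15, m, Mul(-5, l)) (Function('P')(m, l) = Add(Mul(-5, l), Add(m, 15)) = Add(Mul(-5, l), Add(15, m)) = Add(15, m, Mul(-5, l)))
Add(Function('P')(-15, 12), Mul(370, Pow(-73, -1))) = Add(Add(15, -15, Mul(-5, 12)), Mul(370, Pow(-73, -1))) = Add(Add(15, -15, -60), Mul(370, Rational(-1, 73))) = Add(-60, Rational(-370, 73)) = Rational(-4750, 73)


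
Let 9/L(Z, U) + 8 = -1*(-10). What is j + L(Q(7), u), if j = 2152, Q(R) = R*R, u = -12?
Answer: 4313/2 ≈ 2156.5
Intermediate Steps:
Q(R) = R²
L(Z, U) = 9/2 (L(Z, U) = 9/(-8 - 1*(-10)) = 9/(-8 + 10) = 9/2)
j + L(Q(7), u) = 2152 + 9/2 = 4313/2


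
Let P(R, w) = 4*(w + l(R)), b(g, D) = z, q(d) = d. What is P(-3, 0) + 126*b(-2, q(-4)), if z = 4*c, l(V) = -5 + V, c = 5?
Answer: 2488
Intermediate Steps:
z = 20 (z = 4*5 = 20)
b(g, D) = 20
P(R, w) = -20 + 4*R + 4*w (P(R, w) = 4*(w + (-5 + R)) = 4*(-5 + R + w) = -20 + 4*R + 4*w)
P(-3, 0) + 126*b(-2, q(-4)) = (-20 + 4*(-3) + 4*0) + 126*20 = (-20 - 12 + 0) + 2520 = -32 + 2520 = 2488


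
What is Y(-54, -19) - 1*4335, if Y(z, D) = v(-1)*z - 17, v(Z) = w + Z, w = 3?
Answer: -4460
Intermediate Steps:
v(Z) = 3 + Z
Y(z, D) = -17 + 2*z (Y(z, D) = (3 - 1)*z - 17 = 2*z - 17 = -17 + 2*z)
Y(-54, -19) - 1*4335 = (-17 + 2*(-54)) - 1*4335 = (-17 - 108) - 4335 = -125 - 4335 = -4460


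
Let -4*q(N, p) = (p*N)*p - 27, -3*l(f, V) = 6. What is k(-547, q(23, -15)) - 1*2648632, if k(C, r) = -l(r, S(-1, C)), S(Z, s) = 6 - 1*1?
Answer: -2648630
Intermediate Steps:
S(Z, s) = 5 (S(Z, s) = 6 - 1 = 5)
l(f, V) = -2 (l(f, V) = -1/3*6 = -2)
q(N, p) = 27/4 - N*p**2/4 (q(N, p) = -((p*N)*p - 27)/4 = -((N*p)*p - 27)/4 = -(N*p**2 - 27)/4 = -(-27 + N*p**2)/4 = 27/4 - N*p**2/4)
k(C, r) = 2 (k(C, r) = -1*(-2) = 2)
k(-547, q(23, -15)) - 1*2648632 = 2 - 1*2648632 = 2 - 2648632 = -2648630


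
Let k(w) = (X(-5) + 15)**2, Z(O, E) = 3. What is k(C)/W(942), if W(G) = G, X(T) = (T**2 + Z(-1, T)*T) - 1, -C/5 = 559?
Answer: 96/157 ≈ 0.61146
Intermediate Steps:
C = -2795 (C = -5*559 = -2795)
X(T) = -1 + T**2 + 3*T (X(T) = (T**2 + 3*T) - 1 = -1 + T**2 + 3*T)
k(w) = 576 (k(w) = ((-1 + (-5)**2 + 3*(-5)) + 15)**2 = ((-1 + 25 - 15) + 15)**2 = (9 + 15)**2 = 24**2 = 576)
k(C)/W(942) = 576/942 = 576*(1/942) = 96/157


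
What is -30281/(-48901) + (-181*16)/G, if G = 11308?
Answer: 50200063/138243127 ≈ 0.36313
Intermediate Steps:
-30281/(-48901) + (-181*16)/G = -30281/(-48901) - 181*16/11308 = -30281*(-1/48901) - 2896*1/11308 = 30281/48901 - 724/2827 = 50200063/138243127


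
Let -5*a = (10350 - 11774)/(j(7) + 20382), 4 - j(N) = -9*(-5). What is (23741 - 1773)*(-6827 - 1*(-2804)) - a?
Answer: -8988409636544/101705 ≈ -8.8377e+7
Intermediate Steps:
j(N) = -41 (j(N) = 4 - (-9)*(-5) = 4 - 1*45 = 4 - 45 = -41)
a = 1424/101705 (a = -(10350 - 11774)/(5*(-41 + 20382)) = -(-1424)/(5*20341) = -⅕*(-1424/20341) = 1424/101705 ≈ 0.014001)
(23741 - 1773)*(-6827 - 1*(-2804)) - a = (23741 - 1773)*(-6827 - 1*(-2804)) - 1*1424/101705 = 21968*(-6827 + 2804) - 1424/101705 = 21968*(-4023) - 1424/101705 = -88377264 - 1424/101705 = -8988409636544/101705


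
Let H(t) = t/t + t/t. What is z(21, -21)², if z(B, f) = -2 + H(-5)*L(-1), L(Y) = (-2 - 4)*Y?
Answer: 100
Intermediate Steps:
H(t) = 2 (H(t) = 1 + 1 = 2)
L(Y) = -6*Y
z(B, f) = 10 (z(B, f) = -2 + 2*(-6*(-1)) = -2 + 2*6 = -2 + 12 = 10)
z(21, -21)² = 10² = 100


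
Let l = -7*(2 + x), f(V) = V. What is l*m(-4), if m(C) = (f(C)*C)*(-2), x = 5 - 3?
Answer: 896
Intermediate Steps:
x = 2
m(C) = -2*C² (m(C) = (C*C)*(-2) = C²*(-2) = -2*C²)
l = -28 (l = -7*(2 + 2) = -7*4 = -28)
l*m(-4) = -(-56)*(-4)² = -(-56)*16 = -28*(-32) = 896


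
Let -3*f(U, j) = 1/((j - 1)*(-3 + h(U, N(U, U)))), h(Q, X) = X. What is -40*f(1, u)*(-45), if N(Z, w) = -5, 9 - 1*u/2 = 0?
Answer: 75/17 ≈ 4.4118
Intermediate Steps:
u = 18 (u = 18 - 2*0 = 18 + 0 = 18)
f(U, j) = -1/(3*(8 - 8*j)) (f(U, j) = -1/((-3 - 5)*(j - 1))/3 = -(-1/(8*(-1 + j)))/3 = -1/(3*(8 - 8*j)))
-40*f(1, u)*(-45) = -5/(3*(-1 + 18))*(-45) = -5/(3*17)*(-45) = -40*1/408*(-45) = -5/51*(-45) = 75/17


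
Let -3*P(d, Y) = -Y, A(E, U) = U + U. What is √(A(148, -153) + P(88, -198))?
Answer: 2*I*√93 ≈ 19.287*I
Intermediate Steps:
A(E, U) = 2*U
P(d, Y) = Y/3 (P(d, Y) = -(-1)*Y/3 = Y/3)
√(A(148, -153) + P(88, -198)) = √(2*(-153) + (⅓)*(-198)) = √(-306 - 66) = √(-372) = 2*I*√93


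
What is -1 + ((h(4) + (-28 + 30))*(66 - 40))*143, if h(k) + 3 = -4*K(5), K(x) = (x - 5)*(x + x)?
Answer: -3719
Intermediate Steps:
K(x) = 2*x*(-5 + x) (K(x) = (-5 + x)*(2*x) = 2*x*(-5 + x))
h(k) = -3 (h(k) = -3 - 8*5*(-5 + 5) = -3 - 8*5*0 = -3 - 4*0 = -3 + 0 = -3)
-1 + ((h(4) + (-28 + 30))*(66 - 40))*143 = -1 + ((-3 + (-28 + 30))*(66 - 40))*143 = -1 + ((-3 + 2)*26)*143 = -1 - 1*26*143 = -1 - 26*143 = -1 - 3718 = -3719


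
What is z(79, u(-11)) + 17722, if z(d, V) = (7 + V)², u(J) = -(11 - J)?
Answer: 17947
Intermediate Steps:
u(J) = -11 + J
z(79, u(-11)) + 17722 = (7 + (-11 - 11))² + 17722 = (7 - 22)² + 17722 = (-15)² + 17722 = 225 + 17722 = 17947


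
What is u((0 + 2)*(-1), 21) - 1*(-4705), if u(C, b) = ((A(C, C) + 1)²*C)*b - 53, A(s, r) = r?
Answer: 4610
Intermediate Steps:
u(C, b) = -53 + C*b*(1 + C)² (u(C, b) = ((C + 1)²*C)*b - 53 = ((1 + C)²*C)*b - 53 = (C*(1 + C)²)*b - 53 = C*b*(1 + C)² - 53 = -53 + C*b*(1 + C)²)
u((0 + 2)*(-1), 21) - 1*(-4705) = (-53 + ((0 + 2)*(-1))*21*(1 + (0 + 2)*(-1))²) - 1*(-4705) = (-53 + (2*(-1))*21*(1 + 2*(-1))²) + 4705 = (-53 - 2*21*(1 - 2)²) + 4705 = (-53 - 2*21*(-1)²) + 4705 = (-53 - 2*21*1) + 4705 = (-53 - 42) + 4705 = -95 + 4705 = 4610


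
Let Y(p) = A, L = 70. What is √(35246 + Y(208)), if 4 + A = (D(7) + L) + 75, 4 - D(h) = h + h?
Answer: √35377 ≈ 188.09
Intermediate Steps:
D(h) = 4 - 2*h (D(h) = 4 - (h + h) = 4 - 2*h)
A = 131 (A = -4 + (((4 - 2*7) + 70) + 75) = -4 + (((4 - 14) + 70) + 75) = -4 + ((-10 + 70) + 75) = -4 + (60 + 75) = -4 + 135 = 131)
Y(p) = 131
√(35246 + Y(208)) = √(35246 + 131) = √35377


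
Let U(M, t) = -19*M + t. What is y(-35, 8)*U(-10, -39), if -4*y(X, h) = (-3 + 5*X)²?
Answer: -1196071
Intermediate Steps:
U(M, t) = t - 19*M
y(X, h) = -(-3 + 5*X)²/4
y(-35, 8)*U(-10, -39) = (-(-3 + 5*(-35))²/4)*(-39 - 19*(-10)) = (-(-3 - 175)²/4)*(-39 + 190) = -¼*(-178)²*151 = -¼*31684*151 = -7921*151 = -1196071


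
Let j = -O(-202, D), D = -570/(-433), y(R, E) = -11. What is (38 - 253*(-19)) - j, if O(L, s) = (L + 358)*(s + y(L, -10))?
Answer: 1443777/433 ≈ 3334.4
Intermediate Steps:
D = 570/433 (D = -570*(-1/433) = 570/433 ≈ 1.3164)
O(L, s) = (-11 + s)*(358 + L) (O(L, s) = (L + 358)*(s - 11) = (358 + L)*(-11 + s) = (-11 + s)*(358 + L))
j = 654108/433 (j = -(-3938 - 11*(-202) + 358*(570/433) - 202*570/433) = -(-3938 + 2222 + 204060/433 - 115140/433) = -1*(-654108/433) = 654108/433 ≈ 1510.6)
(38 - 253*(-19)) - j = (38 - 253*(-19)) - 1*654108/433 = (38 + 4807) - 654108/433 = 4845 - 654108/433 = 1443777/433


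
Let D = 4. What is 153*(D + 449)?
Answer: 69309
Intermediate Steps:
153*(D + 449) = 153*(4 + 449) = 153*453 = 69309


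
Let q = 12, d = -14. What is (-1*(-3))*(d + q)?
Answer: -6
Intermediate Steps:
(-1*(-3))*(d + q) = (-1*(-3))*(-14 + 12) = 3*(-2) = -6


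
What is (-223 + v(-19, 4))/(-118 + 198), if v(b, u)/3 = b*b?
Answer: 43/4 ≈ 10.750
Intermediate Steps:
v(b, u) = 3*b² (v(b, u) = 3*(b*b) = 3*b²)
(-223 + v(-19, 4))/(-118 + 198) = (-223 + 3*(-19)²)/(-118 + 198) = (-223 + 3*361)/80 = (-223 + 1083)*(1/80) = 860*(1/80) = 43/4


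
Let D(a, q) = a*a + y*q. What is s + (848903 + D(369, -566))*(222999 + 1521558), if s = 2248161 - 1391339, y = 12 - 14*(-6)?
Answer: 1623708904318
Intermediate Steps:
y = 96 (y = 12 + 84 = 96)
D(a, q) = a**2 + 96*q (D(a, q) = a*a + 96*q = a**2 + 96*q)
s = 856822
s + (848903 + D(369, -566))*(222999 + 1521558) = 856822 + (848903 + (369**2 + 96*(-566)))*(222999 + 1521558) = 856822 + (848903 + (136161 - 54336))*1744557 = 856822 + (848903 + 81825)*1744557 = 856822 + 930728*1744557 = 856822 + 1623708047496 = 1623708904318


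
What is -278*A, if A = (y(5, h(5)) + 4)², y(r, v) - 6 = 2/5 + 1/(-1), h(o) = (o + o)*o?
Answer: -614102/25 ≈ -24564.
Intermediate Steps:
h(o) = 2*o² (h(o) = (2*o)*o = 2*o²)
y(r, v) = 27/5 (y(r, v) = 6 + (2/5 + 1/(-1)) = 6 + (2*(⅕) + 1*(-1)) = 6 + (⅖ - 1) = 6 - ⅗ = 27/5)
A = 2209/25 (A = (27/5 + 4)² = (47/5)² = 2209/25 ≈ 88.360)
-278*A = -278*2209/25 = -614102/25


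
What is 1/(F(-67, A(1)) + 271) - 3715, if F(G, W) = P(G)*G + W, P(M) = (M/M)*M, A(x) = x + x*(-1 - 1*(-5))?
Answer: -17701974/4765 ≈ -3715.0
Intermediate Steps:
A(x) = 5*x (A(x) = x + x*(-1 + 5) = x + x*4 = x + 4*x = 5*x)
P(M) = M (P(M) = 1*M = M)
F(G, W) = W + G² (F(G, W) = G*G + W = G² + W = W + G²)
1/(F(-67, A(1)) + 271) - 3715 = 1/((5*1 + (-67)²) + 271) - 3715 = 1/((5 + 4489) + 271) - 3715 = 1/(4494 + 271) - 3715 = 1/4765 - 3715 = -17701974/4765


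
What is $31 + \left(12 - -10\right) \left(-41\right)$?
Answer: $-871$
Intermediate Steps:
$31 + \left(12 - -10\right) \left(-41\right) = 31 + \left(12 + 10\right) \left(-41\right) = 31 + 22 \left(-41\right) = 31 - 902 = -871$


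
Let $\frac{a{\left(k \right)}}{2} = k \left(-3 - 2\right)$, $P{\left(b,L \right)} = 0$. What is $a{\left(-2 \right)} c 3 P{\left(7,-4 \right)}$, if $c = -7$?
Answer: $0$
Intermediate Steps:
$a{\left(k \right)} = - 10 k$ ($a{\left(k \right)} = 2 k \left(-3 - 2\right) = 2 k \left(-5\right) = 2 \left(- 5 k\right) = - 10 k$)
$a{\left(-2 \right)} c 3 P{\left(7,-4 \right)} = \left(-10\right) \left(-2\right) \left(\left(-7\right) 3\right) 0 = 20 \left(-21\right) 0 = \left(-420\right) 0 = 0$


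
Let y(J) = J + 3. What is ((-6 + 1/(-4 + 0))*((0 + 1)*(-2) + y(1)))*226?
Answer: -2825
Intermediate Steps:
y(J) = 3 + J
((-6 + 1/(-4 + 0))*((0 + 1)*(-2) + y(1)))*226 = ((-6 + 1/(-4 + 0))*((0 + 1)*(-2) + (3 + 1)))*226 = ((-6 + 1/(-4))*(1*(-2) + 4))*226 = ((-6 - ¼)*(-2 + 4))*226 = -25/4*2*226 = -25/2*226 = -2825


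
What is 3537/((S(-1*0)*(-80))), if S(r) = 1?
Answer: -3537/80 ≈ -44.213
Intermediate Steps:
3537/((S(-1*0)*(-80))) = 3537/((1*(-80))) = 3537/(-80) = 3537*(-1/80) = -3537/80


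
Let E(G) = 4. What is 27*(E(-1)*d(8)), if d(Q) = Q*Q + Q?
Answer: 7776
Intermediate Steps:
d(Q) = Q + Q**2 (d(Q) = Q**2 + Q = Q + Q**2)
27*(E(-1)*d(8)) = 27*(4*(8*(1 + 8))) = 27*(4*(8*9)) = 27*(4*72) = 27*288 = 7776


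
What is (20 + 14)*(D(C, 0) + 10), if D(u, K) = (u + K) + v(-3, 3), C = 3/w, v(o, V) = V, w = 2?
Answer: 493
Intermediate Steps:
C = 3/2 ≈ 1.5000
D(u, K) = 3 + K + u (D(u, K) = (u + K) + 3 = (K + u) + 3 = 3 + K + u)
(20 + 14)*(D(C, 0) + 10) = (20 + 14)*((3 + 0 + 3/2) + 10) = 34*(9/2 + 10) = 34*(29/2) = 493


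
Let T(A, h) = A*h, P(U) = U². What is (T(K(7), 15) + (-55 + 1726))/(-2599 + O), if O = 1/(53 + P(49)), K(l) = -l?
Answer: -3842964/6377945 ≈ -0.60254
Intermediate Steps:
O = 1/2454 (O = 1/(53 + 49²) = 1/(53 + 2401) = 1/2454 ≈ 0.00040750)
(T(K(7), 15) + (-55 + 1726))/(-2599 + O) = (-1*7*15 + (-55 + 1726))/(-2599 + 1/2454) = (-7*15 + 1671)/(-6377945/2454) = (-105 + 1671)*(-2454/6377945) = 1566*(-2454/6377945) = -3842964/6377945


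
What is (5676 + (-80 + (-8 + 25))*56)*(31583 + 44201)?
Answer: 162784032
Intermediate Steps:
(5676 + (-80 + (-8 + 25))*56)*(31583 + 44201) = (5676 + (-80 + 17)*56)*75784 = (5676 - 63*56)*75784 = (5676 - 3528)*75784 = 2148*75784 = 162784032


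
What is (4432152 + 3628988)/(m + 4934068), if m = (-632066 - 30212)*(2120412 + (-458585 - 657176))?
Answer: -806114/66535332091 ≈ -1.2116e-5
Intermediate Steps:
m = -665358254978 (m = -662278*(2120412 - 1115761) = -662278*1004651 = -665358254978)
(4432152 + 3628988)/(m + 4934068) = (4432152 + 3628988)/(-665358254978 + 4934068) = 8061140/(-665353320910) = 8061140*(-1/665353320910) = -806114/66535332091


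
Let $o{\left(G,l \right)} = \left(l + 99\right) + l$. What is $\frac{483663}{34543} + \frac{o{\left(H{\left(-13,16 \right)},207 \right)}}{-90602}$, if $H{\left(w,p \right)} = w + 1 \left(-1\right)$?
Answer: $\frac{43803114567}{3129664886} \approx 13.996$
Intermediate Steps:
$H{\left(w,p \right)} = -1 + w$ ($H{\left(w,p \right)} = w - 1 = -1 + w$)
$o{\left(G,l \right)} = 99 + 2 l$ ($o{\left(G,l \right)} = \left(99 + l\right) + l = 99 + 2 l$)
$\frac{483663}{34543} + \frac{o{\left(H{\left(-13,16 \right)},207 \right)}}{-90602} = \frac{483663}{34543} + \frac{99 + 2 \cdot 207}{-90602} = 483663 \cdot \frac{1}{34543} + \left(99 + 414\right) \left(- \frac{1}{90602}\right) = \frac{483663}{34543} + 513 \left(- \frac{1}{90602}\right) = \frac{483663}{34543} - \frac{513}{90602} = \frac{43803114567}{3129664886}$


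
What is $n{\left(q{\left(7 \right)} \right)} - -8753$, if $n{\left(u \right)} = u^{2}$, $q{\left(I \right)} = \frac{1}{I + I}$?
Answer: $\frac{1715589}{196} \approx 8753.0$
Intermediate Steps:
$q{\left(I \right)} = \frac{1}{2 I}$
$n{\left(q{\left(7 \right)} \right)} - -8753 = \left(\frac{1}{2 \cdot 7}\right)^{2} - -8753 = \left(\frac{1}{2} \cdot \frac{1}{7}\right)^{2} + 8753 = \left(\frac{1}{14}\right)^{2} + 8753 = \frac{1}{196} + 8753 = \frac{1715589}{196}$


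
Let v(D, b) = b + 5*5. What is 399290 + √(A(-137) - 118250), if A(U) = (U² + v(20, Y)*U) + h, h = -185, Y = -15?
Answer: 399290 + 2*I*√25259 ≈ 3.9929e+5 + 317.86*I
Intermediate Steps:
v(D, b) = 25 + b (v(D, b) = b + 25 = 25 + b)
A(U) = -185 + U² + 10*U (A(U) = (U² + (25 - 15)*U) - 185 = (U² + 10*U) - 185 = -185 + U² + 10*U)
399290 + √(A(-137) - 118250) = 399290 + √((-185 + (-137)² + 10*(-137)) - 118250) = 399290 + √((-185 + 18769 - 1370) - 118250) = 399290 + √(17214 - 118250) = 399290 + √(-101036) = 399290 + 2*I*√25259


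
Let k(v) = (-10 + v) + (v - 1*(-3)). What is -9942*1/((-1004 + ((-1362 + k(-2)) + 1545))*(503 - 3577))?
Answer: -4971/1278784 ≈ -0.0038873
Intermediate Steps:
k(v) = -7 + 2*v (k(v) = (-10 + v) + (v + 3) = (-10 + v) + (3 + v) = -7 + 2*v)
-9942*1/((-1004 + ((-1362 + k(-2)) + 1545))*(503 - 3577)) = -9942*1/((-1004 + ((-1362 + (-7 + 2*(-2))) + 1545))*(503 - 3577)) = -9942*(-1/(3074*(-1004 + ((-1362 + (-7 - 4)) + 1545)))) = -9942*(-1/(3074*(-1004 + ((-1362 - 11) + 1545)))) = -9942*(-1/(3074*(-1004 + (-1373 + 1545)))) = -9942*(-1/(3074*(-1004 + 172))) = -9942/((-832*(-3074))) = -9942/2557568 = -9942*1/2557568 = -4971/1278784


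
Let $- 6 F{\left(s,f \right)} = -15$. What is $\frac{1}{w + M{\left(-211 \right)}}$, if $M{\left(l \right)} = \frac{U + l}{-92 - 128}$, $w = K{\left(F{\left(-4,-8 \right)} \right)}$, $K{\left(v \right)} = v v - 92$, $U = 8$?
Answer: $- \frac{110}{9331} \approx -0.011789$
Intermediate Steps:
$F{\left(s,f \right)} = \frac{5}{2}$ ($F{\left(s,f \right)} = \left(- \frac{1}{6}\right) \left(-15\right) = \frac{5}{2}$)
$K{\left(v \right)} = -92 + v^{2}$ ($K{\left(v \right)} = v^{2} - 92 = -92 + v^{2}$)
$w = - \frac{343}{4}$ ($w = -92 + \left(\frac{5}{2}\right)^{2} = -92 + \frac{25}{4} = - \frac{343}{4} \approx -85.75$)
$M{\left(l \right)} = - \frac{2}{55} - \frac{l}{220}$ ($M{\left(l \right)} = \frac{8 + l}{-92 - 128} = \frac{8 + l}{-220} = \left(8 + l\right) \left(- \frac{1}{220}\right) = - \frac{2}{55} - \frac{l}{220}$)
$\frac{1}{w + M{\left(-211 \right)}} = \frac{1}{- \frac{343}{4} - - \frac{203}{220}} = \frac{1}{- \frac{343}{4} + \left(- \frac{2}{55} + \frac{211}{220}\right)} = \frac{1}{- \frac{343}{4} + \frac{203}{220}} = \frac{1}{- \frac{9331}{110}} = - \frac{110}{9331}$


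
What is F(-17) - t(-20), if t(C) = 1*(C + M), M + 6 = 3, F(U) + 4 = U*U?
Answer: 308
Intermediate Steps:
F(U) = -4 + U² (F(U) = -4 + U*U = -4 + U²)
M = -3 (M = -6 + 3 = -3)
t(C) = -3 + C (t(C) = 1*(C - 3) = 1*(-3 + C) = -3 + C)
F(-17) - t(-20) = (-4 + (-17)²) - (-3 - 20) = (-4 + 289) - 1*(-23) = 285 + 23 = 308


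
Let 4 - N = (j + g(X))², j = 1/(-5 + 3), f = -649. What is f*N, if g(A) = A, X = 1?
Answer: -9735/4 ≈ -2433.8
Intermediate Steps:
j = -½ (j = 1/(-2) = -½ ≈ -0.50000)
N = 15/4 (N = 4 - (-½ + 1)² = 4 - (½)² = 4 - 1*¼ = 4 - ¼ = 15/4 ≈ 3.7500)
f*N = -649*15/4 = -9735/4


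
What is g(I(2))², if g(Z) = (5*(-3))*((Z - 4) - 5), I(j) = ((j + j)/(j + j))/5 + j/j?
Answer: 13689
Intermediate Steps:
I(j) = 6/5 (I(j) = ((2*j)/((2*j)))*(⅕) + 1 = ((2*j)*(1/(2*j)))*(⅕) + 1 = 1*(⅕) + 1 = ⅕ + 1 = 6/5)
g(Z) = 135 - 15*Z (g(Z) = -15*((-4 + Z) - 5) = -15*(-9 + Z) = 135 - 15*Z)
g(I(2))² = (135 - 15*6/5)² = (135 - 18)² = 117² = 13689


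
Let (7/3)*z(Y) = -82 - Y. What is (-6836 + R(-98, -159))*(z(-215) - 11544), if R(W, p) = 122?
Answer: 77123718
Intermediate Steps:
z(Y) = -246/7 - 3*Y/7 (z(Y) = 3*(-82 - Y)/7 = -246/7 - 3*Y/7)
(-6836 + R(-98, -159))*(z(-215) - 11544) = (-6836 + 122)*((-246/7 - 3/7*(-215)) - 11544) = -6714*((-246/7 + 645/7) - 11544) = -6714*(57 - 11544) = -6714*(-11487) = 77123718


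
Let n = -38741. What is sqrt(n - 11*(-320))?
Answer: I*sqrt(35221) ≈ 187.67*I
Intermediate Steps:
sqrt(n - 11*(-320)) = sqrt(-38741 - 11*(-320)) = sqrt(-38741 + 3520) = sqrt(-35221) = I*sqrt(35221)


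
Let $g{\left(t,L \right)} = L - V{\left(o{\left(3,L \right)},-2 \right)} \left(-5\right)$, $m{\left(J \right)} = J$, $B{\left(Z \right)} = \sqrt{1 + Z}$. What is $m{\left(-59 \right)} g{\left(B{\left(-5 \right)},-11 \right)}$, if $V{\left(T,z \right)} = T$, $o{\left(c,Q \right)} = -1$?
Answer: $944$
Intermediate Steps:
$g{\left(t,L \right)} = -5 + L$ ($g{\left(t,L \right)} = L - \left(-1\right) \left(-5\right) = L - 5 = -5 + L$)
$m{\left(-59 \right)} g{\left(B{\left(-5 \right)},-11 \right)} = - 59 \left(-5 - 11\right) = \left(-59\right) \left(-16\right) = 944$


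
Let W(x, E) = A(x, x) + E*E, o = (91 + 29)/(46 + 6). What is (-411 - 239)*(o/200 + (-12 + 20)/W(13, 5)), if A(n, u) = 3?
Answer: -2705/14 ≈ -193.21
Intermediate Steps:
o = 30/13 (o = 120/52 = 120*(1/52) = 30/13 ≈ 2.3077)
W(x, E) = 3 + E² (W(x, E) = 3 + E*E = 3 + E²)
(-411 - 239)*(o/200 + (-12 + 20)/W(13, 5)) = (-411 - 239)*((30/13)/200 + (-12 + 20)/(3 + 5²)) = -650*((30/13)*(1/200) + 8/(3 + 25)) = -650*(3/260 + 8/28) = -650*(3/260 + 8*(1/28)) = -650*(3/260 + 2/7) = -650*541/1820 = -2705/14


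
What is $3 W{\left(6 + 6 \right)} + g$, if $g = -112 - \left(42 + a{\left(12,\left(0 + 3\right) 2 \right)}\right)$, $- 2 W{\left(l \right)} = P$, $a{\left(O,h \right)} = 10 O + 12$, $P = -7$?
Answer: $- \frac{551}{2} \approx -275.5$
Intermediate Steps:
$a{\left(O,h \right)} = 12 + 10 O$
$W{\left(l \right)} = \frac{7}{2}$ ($W{\left(l \right)} = \left(- \frac{1}{2}\right) \left(-7\right) = \frac{7}{2}$)
$g = -286$ ($g = -112 - \left(54 + 120\right) = -112 - 174 = -286$)
$3 W{\left(6 + 6 \right)} + g = 3 \cdot \frac{7}{2} - 286 = \frac{21}{2} - 286 = - \frac{551}{2}$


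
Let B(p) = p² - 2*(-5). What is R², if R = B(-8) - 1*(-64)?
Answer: 19044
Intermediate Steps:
B(p) = 10 + p² (B(p) = p² + 10 = 10 + p²)
R = 138 (R = (10 + (-8)²) - 1*(-64) = (10 + 64) + 64 = 74 + 64 = 138)
R² = 138² = 19044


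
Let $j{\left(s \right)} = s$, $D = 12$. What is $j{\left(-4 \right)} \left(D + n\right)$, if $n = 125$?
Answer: $-548$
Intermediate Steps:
$j{\left(-4 \right)} \left(D + n\right) = - 4 \left(12 + 125\right) = \left(-4\right) 137 = -548$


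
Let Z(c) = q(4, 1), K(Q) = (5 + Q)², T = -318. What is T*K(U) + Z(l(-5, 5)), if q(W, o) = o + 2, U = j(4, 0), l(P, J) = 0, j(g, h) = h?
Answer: -7947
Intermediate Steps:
U = 0
q(W, o) = 2 + o
Z(c) = 3 (Z(c) = 2 + 1 = 3)
T*K(U) + Z(l(-5, 5)) = -318*(5 + 0)² + 3 = -318*5² + 3 = -318*25 + 3 = -7950 + 3 = -7947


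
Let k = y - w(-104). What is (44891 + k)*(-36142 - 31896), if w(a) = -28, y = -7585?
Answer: -2540130692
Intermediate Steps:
k = -7557 (k = -7585 - 1*(-28) = -7585 + 28 = -7557)
(44891 + k)*(-36142 - 31896) = (44891 - 7557)*(-36142 - 31896) = 37334*(-68038) = -2540130692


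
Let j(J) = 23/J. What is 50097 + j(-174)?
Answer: 8716855/174 ≈ 50097.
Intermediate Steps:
50097 + j(-174) = 50097 + 23/(-174) = 50097 + 23*(-1/174) = 50097 - 23/174 = 8716855/174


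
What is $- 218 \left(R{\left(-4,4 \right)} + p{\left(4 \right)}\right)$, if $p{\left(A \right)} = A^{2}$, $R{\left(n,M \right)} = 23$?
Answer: $-8502$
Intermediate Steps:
$- 218 \left(R{\left(-4,4 \right)} + p{\left(4 \right)}\right) = - 218 \left(23 + 4^{2}\right) = - 218 \left(23 + 16\right) = \left(-218\right) 39 = -8502$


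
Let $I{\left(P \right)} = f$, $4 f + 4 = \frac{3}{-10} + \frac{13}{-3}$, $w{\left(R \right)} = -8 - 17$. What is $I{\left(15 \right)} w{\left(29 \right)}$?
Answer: $\frac{1295}{24} \approx 53.958$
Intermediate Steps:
$w{\left(R \right)} = -25$ ($w{\left(R \right)} = -8 - 17 = -25$)
$f = - \frac{259}{120}$ ($f = -1 + \frac{\frac{3}{-10} + \frac{13}{-3}}{4} = -1 + \frac{3 \left(- \frac{1}{10}\right) + 13 \left(- \frac{1}{3}\right)}{4} = -1 + \frac{- \frac{3}{10} - \frac{13}{3}}{4} = -1 + \frac{1}{4} \left(- \frac{139}{30}\right) = -1 - \frac{139}{120} = - \frac{259}{120} \approx -2.1583$)
$I{\left(P \right)} = - \frac{259}{120}$
$I{\left(15 \right)} w{\left(29 \right)} = \left(- \frac{259}{120}\right) \left(-25\right) = \frac{1295}{24}$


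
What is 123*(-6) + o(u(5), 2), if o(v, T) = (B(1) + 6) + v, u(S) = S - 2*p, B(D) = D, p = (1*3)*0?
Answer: -726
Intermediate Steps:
p = 0 (p = 3*0 = 0)
u(S) = S (u(S) = S - 2*0 = S + 0 = S)
o(v, T) = 7 + v (o(v, T) = (1 + 6) + v = 7 + v)
123*(-6) + o(u(5), 2) = 123*(-6) + (7 + 5) = -738 + 12 = -726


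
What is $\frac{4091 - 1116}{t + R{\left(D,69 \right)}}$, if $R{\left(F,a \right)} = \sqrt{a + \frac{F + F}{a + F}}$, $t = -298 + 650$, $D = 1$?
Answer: $\frac{2290750}{270889} - \frac{2975 \sqrt{5285}}{1083556} \approx 8.2568$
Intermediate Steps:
$t = 352$
$R{\left(F,a \right)} = \sqrt{a + \frac{2 F}{F + a}}$
$\frac{4091 - 1116}{t + R{\left(D,69 \right)}} = \frac{4091 - 1116}{352 + \sqrt{\frac{2 \cdot 1 + 69 \left(1 + 69\right)}{1 + 69}}} = \frac{2975}{352 + \sqrt{\frac{2 + 69 \cdot 70}{70}}} = \frac{2975}{352 + \sqrt{\frac{2 + 4830}{70}}} = \frac{2975}{352 + \sqrt{\frac{1}{70} \cdot 4832}} = \frac{2975}{352 + \sqrt{\frac{2416}{35}}} = \frac{2975}{352 + \frac{4 \sqrt{5285}}{35}}$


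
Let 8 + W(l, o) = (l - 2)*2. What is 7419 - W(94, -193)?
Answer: 7243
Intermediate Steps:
W(l, o) = -12 + 2*l (W(l, o) = -8 + (l - 2)*2 = -8 + (-2 + l)*2 = -8 + (-4 + 2*l) = -12 + 2*l)
7419 - W(94, -193) = 7419 - (-12 + 2*94) = 7419 - (-12 + 188) = 7419 - 1*176 = 7419 - 176 = 7243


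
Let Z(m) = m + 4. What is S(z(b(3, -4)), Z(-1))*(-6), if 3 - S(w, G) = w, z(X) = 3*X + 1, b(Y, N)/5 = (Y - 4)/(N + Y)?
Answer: 78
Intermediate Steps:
b(Y, N) = 5*(-4 + Y)/(N + Y) (b(Y, N) = 5*((Y - 4)/(N + Y)) = 5*((-4 + Y)/(N + Y)) = 5*(-4 + Y)/(N + Y))
Z(m) = 4 + m
z(X) = 1 + 3*X
S(w, G) = 3 - w
S(z(b(3, -4)), Z(-1))*(-6) = (3 - (1 + 3*(5*(-4 + 3)/(-4 + 3))))*(-6) = (3 - (1 + 3*(5*(-1)/(-1))))*(-6) = (3 - (1 + 3*(5*(-1)*(-1))))*(-6) = (3 - (1 + 3*5))*(-6) = (3 - (1 + 15))*(-6) = (3 - 1*16)*(-6) = (3 - 16)*(-6) = -13*(-6) = 78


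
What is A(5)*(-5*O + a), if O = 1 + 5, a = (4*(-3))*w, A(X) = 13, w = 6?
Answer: -1326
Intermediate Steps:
a = -72 (a = (4*(-3))*6 = -12*6 = -72)
O = 6
A(5)*(-5*O + a) = 13*(-5*6 - 72) = 13*(-30 - 72) = 13*(-102) = -1326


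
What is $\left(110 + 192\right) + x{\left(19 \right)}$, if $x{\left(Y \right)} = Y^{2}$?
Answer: $663$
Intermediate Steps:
$\left(110 + 192\right) + x{\left(19 \right)} = \left(110 + 192\right) + 19^{2} = 302 + 361 = 663$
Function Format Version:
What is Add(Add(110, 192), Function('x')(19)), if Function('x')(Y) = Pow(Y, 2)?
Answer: 663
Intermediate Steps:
Add(Add(110, 192), Function('x')(19)) = Add(Add(110, 192), Pow(19, 2)) = Add(302, 361) = 663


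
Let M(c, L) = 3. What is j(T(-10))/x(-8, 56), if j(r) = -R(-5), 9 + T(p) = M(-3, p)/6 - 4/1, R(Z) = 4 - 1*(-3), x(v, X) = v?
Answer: 7/8 ≈ 0.87500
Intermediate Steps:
R(Z) = 7 (R(Z) = 4 + 3 = 7)
T(p) = -25/2 (T(p) = -9 + (3/6 - 4/1) = -9 + (3*(1/6) - 4*1) = -9 + (1/2 - 4) = -9 - 7/2 = -25/2)
j(r) = -7 (j(r) = -1*7 = -7)
j(T(-10))/x(-8, 56) = -7/(-8) = -7*(-1/8) = 7/8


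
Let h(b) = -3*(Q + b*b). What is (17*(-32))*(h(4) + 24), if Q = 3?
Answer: 17952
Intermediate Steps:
h(b) = -9 - 3*b**2 (h(b) = -3*(3 + b*b) = -3*(3 + b**2) = -9 - 3*b**2)
(17*(-32))*(h(4) + 24) = (17*(-32))*((-9 - 3*4**2) + 24) = -544*((-9 - 3*16) + 24) = -544*((-9 - 48) + 24) = -544*(-57 + 24) = -544*(-33) = 17952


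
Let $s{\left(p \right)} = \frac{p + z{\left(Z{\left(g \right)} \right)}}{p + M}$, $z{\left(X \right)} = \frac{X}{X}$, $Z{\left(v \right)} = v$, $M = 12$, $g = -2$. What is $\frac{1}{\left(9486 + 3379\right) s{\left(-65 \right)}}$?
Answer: $\frac{53}{823360} \approx 6.437 \cdot 10^{-5}$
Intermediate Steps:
$z{\left(X \right)} = 1$
$s{\left(p \right)} = \frac{1 + p}{12 + p}$ ($s{\left(p \right)} = \frac{p + 1}{p + 12} = \frac{1 + p}{12 + p}$)
$\frac{1}{\left(9486 + 3379\right) s{\left(-65 \right)}} = \frac{1}{\left(9486 + 3379\right) \frac{1 - 65}{12 - 65}} = \frac{1}{12865 \frac{1}{-53} \left(-64\right)} = \frac{1}{12865 \left(\left(- \frac{1}{53}\right) \left(-64\right)\right)} = \frac{1}{12865 \cdot \frac{64}{53}} = \frac{1}{12865} \cdot \frac{53}{64} = \frac{53}{823360}$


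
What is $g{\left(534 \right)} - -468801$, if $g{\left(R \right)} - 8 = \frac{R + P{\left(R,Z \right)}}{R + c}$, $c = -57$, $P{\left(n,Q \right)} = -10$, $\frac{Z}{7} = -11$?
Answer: $\frac{223622417}{477} \approx 4.6881 \cdot 10^{5}$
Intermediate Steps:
$Z = -77$ ($Z = 7 \left(-11\right) = -77$)
$g{\left(R \right)} = 8 + \frac{-10 + R}{-57 + R}$ ($g{\left(R \right)} = 8 + \frac{R - 10}{R - 57} = 8 + \frac{-10 + R}{-57 + R}$)
$g{\left(534 \right)} - -468801 = \frac{-466 + 9 \cdot 534}{-57 + 534} - -468801 = \frac{-466 + 4806}{477} + 468801 = \frac{1}{477} \cdot 4340 + 468801 = \frac{4340}{477} + 468801 = \frac{223622417}{477}$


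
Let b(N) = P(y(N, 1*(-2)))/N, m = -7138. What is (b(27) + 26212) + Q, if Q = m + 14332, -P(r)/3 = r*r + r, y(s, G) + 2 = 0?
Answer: 300652/9 ≈ 33406.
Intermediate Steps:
y(s, G) = -2 (y(s, G) = -2 + 0 = -2)
P(r) = -3*r - 3*r**2 (P(r) = -3*(r*r + r) = -3*(r**2 + r) = -3*(r + r**2) = -3*r - 3*r**2)
Q = 7194 (Q = -7138 + 14332 = 7194)
b(N) = -6/N (b(N) = (-3*(-2)*(1 - 2))/N = (-3*(-2)*(-1))/N = -6/N)
(b(27) + 26212) + Q = (-6/27 + 26212) + 7194 = (-6*1/27 + 26212) + 7194 = (-2/9 + 26212) + 7194 = 235906/9 + 7194 = 300652/9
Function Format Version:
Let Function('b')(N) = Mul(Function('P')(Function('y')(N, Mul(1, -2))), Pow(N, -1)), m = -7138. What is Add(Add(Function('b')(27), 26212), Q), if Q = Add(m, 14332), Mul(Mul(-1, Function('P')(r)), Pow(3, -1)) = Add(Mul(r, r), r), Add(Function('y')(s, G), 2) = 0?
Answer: Rational(300652, 9) ≈ 33406.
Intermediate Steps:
Function('y')(s, G) = -2 (Function('y')(s, G) = Add(-2, 0) = -2)
Function('P')(r) = Add(Mul(-3, r), Mul(-3, Pow(r, 2))) (Function('P')(r) = Mul(-3, Add(Mul(r, r), r)) = Mul(-3, Add(Pow(r, 2), r)) = Mul(-3, Add(r, Pow(r, 2))) = Add(Mul(-3, r), Mul(-3, Pow(r, 2))))
Q = 7194 (Q = Add(-7138, 14332) = 7194)
Function('b')(N) = Mul(-6, Pow(N, -1)) (Function('b')(N) = Mul(Mul(-3, -2, Add(1, -2)), Pow(N, -1)) = Mul(Mul(-3, -2, -1), Pow(N, -1)) = Mul(-6, Pow(N, -1)))
Add(Add(Function('b')(27), 26212), Q) = Add(Add(Mul(-6, Pow(27, -1)), 26212), 7194) = Add(Add(Mul(-6, Rational(1, 27)), 26212), 7194) = Add(Add(Rational(-2, 9), 26212), 7194) = Add(Rational(235906, 9), 7194) = Rational(300652, 9)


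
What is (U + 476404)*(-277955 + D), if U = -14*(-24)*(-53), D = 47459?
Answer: -105704543616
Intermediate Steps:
U = -17808 (U = 336*(-53) = -17808)
(U + 476404)*(-277955 + D) = (-17808 + 476404)*(-277955 + 47459) = 458596*(-230496) = -105704543616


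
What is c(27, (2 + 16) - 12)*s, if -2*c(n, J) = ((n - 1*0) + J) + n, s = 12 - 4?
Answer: -240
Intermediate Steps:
s = 8
c(n, J) = -n - J/2 (c(n, J) = -(((n - 1*0) + J) + n)/2 = -(((n + 0) + J) + n)/2 = -((n + J) + n)/2 = -((J + n) + n)/2 = -(J + 2*n)/2 = -n - J/2)
c(27, (2 + 16) - 12)*s = (-1*27 - ((2 + 16) - 12)/2)*8 = (-27 - (18 - 12)/2)*8 = (-27 - ½*6)*8 = (-27 - 3)*8 = -30*8 = -240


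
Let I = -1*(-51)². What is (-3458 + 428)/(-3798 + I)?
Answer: 1010/2133 ≈ 0.47351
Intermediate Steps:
I = -2601 (I = -1*2601 = -2601)
(-3458 + 428)/(-3798 + I) = (-3458 + 428)/(-3798 - 2601) = -3030/(-6399) = -3030*(-1/6399) = 1010/2133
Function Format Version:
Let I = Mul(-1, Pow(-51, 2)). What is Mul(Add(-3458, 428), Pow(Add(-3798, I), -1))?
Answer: Rational(1010, 2133) ≈ 0.47351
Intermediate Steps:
I = -2601 (I = Mul(-1, 2601) = -2601)
Mul(Add(-3458, 428), Pow(Add(-3798, I), -1)) = Mul(Add(-3458, 428), Pow(Add(-3798, -2601), -1)) = Mul(-3030, Pow(-6399, -1)) = Mul(-3030, Rational(-1, 6399)) = Rational(1010, 2133)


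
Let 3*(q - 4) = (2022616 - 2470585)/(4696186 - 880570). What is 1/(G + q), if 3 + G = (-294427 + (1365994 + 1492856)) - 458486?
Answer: 3815616/8035450578485 ≈ 4.7485e-7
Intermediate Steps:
G = 2105934 (G = -3 + ((-294427 + (1365994 + 1492856)) - 458486) = -3 + ((-294427 + 2858850) - 458486) = -3 + (2564423 - 458486) = -3 + 2105937 = 2105934)
q = 15113141/3815616 (q = 4 + ((2022616 - 2470585)/(4696186 - 880570))/3 = 4 + (-447969/3815616)/3 = 4 + (-447969*1/3815616)/3 = 4 + (1/3)*(-149323/1271872) = 4 - 149323/3815616 = 15113141/3815616 ≈ 3.9609)
1/(G + q) = 1/(2105934 + 15113141/3815616) = 1/(8035450578485/3815616) = 3815616/8035450578485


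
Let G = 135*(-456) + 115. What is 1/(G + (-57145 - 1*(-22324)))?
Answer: -1/96266 ≈ -1.0388e-5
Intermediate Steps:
G = -61445 (G = -61560 + 115 = -61445)
1/(G + (-57145 - 1*(-22324))) = 1/(-61445 + (-57145 - 1*(-22324))) = 1/(-61445 + (-57145 + 22324)) = 1/(-61445 - 34821) = 1/(-96266) = -1/96266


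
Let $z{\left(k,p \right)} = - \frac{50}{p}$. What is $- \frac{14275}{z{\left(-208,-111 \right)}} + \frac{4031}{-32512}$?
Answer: $- \frac{1030325567}{32512} \approx -31691.0$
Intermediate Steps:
$- \frac{14275}{z{\left(-208,-111 \right)}} + \frac{4031}{-32512} = - \frac{14275}{\left(-50\right) \frac{1}{-111}} + \frac{4031}{-32512} = - \frac{14275}{\left(-50\right) \left(- \frac{1}{111}\right)} + 4031 \left(- \frac{1}{32512}\right) = - \frac{14275}{\frac{50}{111}} - \frac{4031}{32512} = \left(-14275\right) \frac{111}{50} - \frac{4031}{32512} = - \frac{63381}{2} - \frac{4031}{32512} = - \frac{1030325567}{32512}$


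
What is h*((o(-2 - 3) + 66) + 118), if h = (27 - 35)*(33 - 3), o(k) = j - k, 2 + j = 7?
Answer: -46560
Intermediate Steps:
j = 5 (j = -2 + 7 = 5)
o(k) = 5 - k
h = -240 (h = -8*30 = -240)
h*((o(-2 - 3) + 66) + 118) = -240*(((5 - (-2 - 3)) + 66) + 118) = -240*(((5 - 1*(-5)) + 66) + 118) = -240*(((5 + 5) + 66) + 118) = -240*((10 + 66) + 118) = -240*(76 + 118) = -240*194 = -46560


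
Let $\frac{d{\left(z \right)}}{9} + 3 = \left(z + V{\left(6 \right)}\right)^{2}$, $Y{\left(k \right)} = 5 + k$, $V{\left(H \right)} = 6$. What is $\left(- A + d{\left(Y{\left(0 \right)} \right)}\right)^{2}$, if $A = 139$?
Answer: $851929$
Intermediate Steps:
$d{\left(z \right)} = -27 + 9 \left(6 + z\right)^{2}$ ($d{\left(z \right)} = -27 + 9 \left(z + 6\right)^{2} = -27 + 9 \left(6 + z\right)^{2}$)
$\left(- A + d{\left(Y{\left(0 \right)} \right)}\right)^{2} = \left(\left(-1\right) 139 - \left(27 - 9 \left(6 + \left(5 + 0\right)\right)^{2}\right)\right)^{2} = \left(-139 - \left(27 - 9 \left(6 + 5\right)^{2}\right)\right)^{2} = \left(-139 - \left(27 - 9 \cdot 11^{2}\right)\right)^{2} = \left(-139 + \left(-27 + 9 \cdot 121\right)\right)^{2} = \left(-139 + \left(-27 + 1089\right)\right)^{2} = \left(-139 + 1062\right)^{2} = 923^{2} = 851929$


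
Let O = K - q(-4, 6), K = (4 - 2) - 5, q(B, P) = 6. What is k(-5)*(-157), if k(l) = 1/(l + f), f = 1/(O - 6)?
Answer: 2355/76 ≈ 30.987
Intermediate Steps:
K = -3 (K = 2 - 5 = -3)
O = -9 (O = -3 - 1*6 = -3 - 6 = -9)
f = -1/15 (f = 1/(-9 - 6) = 1/(-15) = -1/15 ≈ -0.066667)
k(l) = 1/(-1/15 + l) (k(l) = 1/(l - 1/15) = 1/(-1/15 + l))
k(-5)*(-157) = (15/(-1 + 15*(-5)))*(-157) = (15/(-1 - 75))*(-157) = (15/(-76))*(-157) = (15*(-1/76))*(-157) = -15/76*(-157) = 2355/76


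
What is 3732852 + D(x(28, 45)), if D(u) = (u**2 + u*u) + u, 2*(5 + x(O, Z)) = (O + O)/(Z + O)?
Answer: 19892570845/5329 ≈ 3.7329e+6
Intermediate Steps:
x(O, Z) = -5 + O/(O + Z) (x(O, Z) = -5 + ((O + O)/(Z + O))/2 = -5 + ((2*O)/(O + Z))/2 = -5 + (2*O/(O + Z))/2 = -5 + O/(O + Z))
D(u) = u + 2*u**2 (D(u) = (u**2 + u**2) + u = 2*u**2 + u = u + 2*u**2)
3732852 + D(x(28, 45)) = 3732852 + ((-5*45 - 4*28)/(28 + 45))*(1 + 2*((-5*45 - 4*28)/(28 + 45))) = 3732852 + ((-225 - 112)/73)*(1 + 2*((-225 - 112)/73)) = 3732852 + ((1/73)*(-337))*(1 + 2*((1/73)*(-337))) = 3732852 - 337*(1 + 2*(-337/73))/73 = 3732852 - 337*(1 - 674/73)/73 = 3732852 - 337/73*(-601/73) = 3732852 + 202537/5329 = 19892570845/5329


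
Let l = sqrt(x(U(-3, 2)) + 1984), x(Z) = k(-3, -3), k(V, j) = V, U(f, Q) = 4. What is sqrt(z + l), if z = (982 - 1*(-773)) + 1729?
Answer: sqrt(3484 + sqrt(1981)) ≈ 59.401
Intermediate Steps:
z = 3484 (z = (982 + 773) + 1729 = 1755 + 1729 = 3484)
x(Z) = -3
l = sqrt(1981) (l = sqrt(-3 + 1984) = sqrt(1981) ≈ 44.508)
sqrt(z + l) = sqrt(3484 + sqrt(1981))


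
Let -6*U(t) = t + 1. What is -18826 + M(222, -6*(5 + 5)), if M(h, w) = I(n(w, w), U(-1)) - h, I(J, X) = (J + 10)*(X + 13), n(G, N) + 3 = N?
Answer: -19737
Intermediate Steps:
n(G, N) = -3 + N
U(t) = -⅙ - t/6 (U(t) = -(t + 1)/6 = -(1 + t)/6 = -⅙ - t/6)
I(J, X) = (10 + J)*(13 + X)
M(h, w) = 91 - h + 13*w (M(h, w) = (130 + 10*(-⅙ - ⅙*(-1)) + 13*(-3 + w) + (-3 + w)*(-⅙ - ⅙*(-1))) - h = (130 + 10*(-⅙ + ⅙) + (-39 + 13*w) + (-3 + w)*(-⅙ + ⅙)) - h = (130 + 10*0 + (-39 + 13*w) + (-3 + w)*0) - h = (130 + 0 + (-39 + 13*w) + 0) - h = (91 + 13*w) - h = 91 - h + 13*w)
-18826 + M(222, -6*(5 + 5)) = -18826 + (91 - 1*222 + 13*(-6*(5 + 5))) = -18826 + (91 - 222 + 13*(-6*10)) = -18826 + (91 - 222 + 13*(-60)) = -18826 + (91 - 222 - 780) = -18826 - 911 = -19737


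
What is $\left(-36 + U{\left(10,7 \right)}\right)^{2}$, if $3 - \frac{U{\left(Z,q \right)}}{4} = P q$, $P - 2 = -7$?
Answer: $13456$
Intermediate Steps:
$P = -5$ ($P = 2 - 7 = -5$)
$U{\left(Z,q \right)} = 12 + 20 q$ ($U{\left(Z,q \right)} = 12 - 4 \left(- 5 q\right) = 12 + 20 q$)
$\left(-36 + U{\left(10,7 \right)}\right)^{2} = \left(-36 + \left(12 + 20 \cdot 7\right)\right)^{2} = \left(-36 + \left(12 + 140\right)\right)^{2} = \left(-36 + 152\right)^{2} = 116^{2} = 13456$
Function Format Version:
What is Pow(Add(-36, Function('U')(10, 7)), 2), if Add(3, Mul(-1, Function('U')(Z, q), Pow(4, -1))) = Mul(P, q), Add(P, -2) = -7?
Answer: 13456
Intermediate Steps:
P = -5 (P = Add(2, -7) = -5)
Function('U')(Z, q) = Add(12, Mul(20, q)) (Function('U')(Z, q) = Add(12, Mul(-4, Mul(-5, q))) = Add(12, Mul(20, q)))
Pow(Add(-36, Function('U')(10, 7)), 2) = Pow(Add(-36, Add(12, Mul(20, 7))), 2) = Pow(Add(-36, Add(12, 140)), 2) = Pow(Add(-36, 152), 2) = Pow(116, 2) = 13456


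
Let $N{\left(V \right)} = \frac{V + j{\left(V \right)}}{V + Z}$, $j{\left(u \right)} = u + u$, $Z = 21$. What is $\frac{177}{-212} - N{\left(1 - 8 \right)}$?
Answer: $\frac{141}{212} \approx 0.66509$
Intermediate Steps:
$j{\left(u \right)} = 2 u$
$N{\left(V \right)} = \frac{3 V}{21 + V}$ ($N{\left(V \right)} = \frac{V + 2 V}{V + 21} = \frac{3 V}{21 + V}$)
$\frac{177}{-212} - N{\left(1 - 8 \right)} = \frac{177}{-212} - \frac{3 \left(1 - 8\right)}{21 + \left(1 - 8\right)} = 177 \left(- \frac{1}{212}\right) - \frac{3 \left(1 - 8\right)}{21 + \left(1 - 8\right)} = - \frac{177}{212} - 3 \left(-7\right) \frac{1}{21 - 7} = - \frac{177}{212} - 3 \left(-7\right) \frac{1}{14} = - \frac{177}{212} - - \frac{3}{2} = - \frac{177}{212} + \frac{3}{2} = \frac{141}{212}$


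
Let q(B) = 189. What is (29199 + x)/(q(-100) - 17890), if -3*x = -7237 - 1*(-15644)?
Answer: -79190/53103 ≈ -1.4913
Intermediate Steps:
x = -8407/3 (x = -(-7237 - 1*(-15644))/3 = -(-7237 + 15644)/3 = -1/3*8407 = -8407/3 ≈ -2802.3)
(29199 + x)/(q(-100) - 17890) = (29199 - 8407/3)/(189 - 17890) = (79190/3)/(-17701) = (79190/3)*(-1/17701) = -79190/53103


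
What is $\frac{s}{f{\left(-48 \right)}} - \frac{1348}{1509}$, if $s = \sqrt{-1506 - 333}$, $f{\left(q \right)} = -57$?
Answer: $- \frac{1348}{1509} - \frac{i \sqrt{1839}}{57} \approx -0.89331 - 0.75234 i$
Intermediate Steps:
$s = i \sqrt{1839}$ ($s = \sqrt{-1839} = i \sqrt{1839} \approx 42.884 i$)
$\frac{s}{f{\left(-48 \right)}} - \frac{1348}{1509} = \frac{i \sqrt{1839}}{-57} - \frac{1348}{1509} = i \sqrt{1839} \left(- \frac{1}{57}\right) - \frac{1348}{1509} = - \frac{i \sqrt{1839}}{57} - \frac{1348}{1509} = - \frac{1348}{1509} - \frac{i \sqrt{1839}}{57}$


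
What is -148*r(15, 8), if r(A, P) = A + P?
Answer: -3404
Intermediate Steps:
-148*r(15, 8) = -148*(15 + 8) = -148*23 = -3404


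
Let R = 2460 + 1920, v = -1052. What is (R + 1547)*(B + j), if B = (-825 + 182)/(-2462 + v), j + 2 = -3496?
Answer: -72850706983/3514 ≈ -2.0732e+7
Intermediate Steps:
j = -3498 (j = -2 - 3496 = -3498)
R = 4380
B = 643/3514 (B = (-825 + 182)/(-2462 - 1052) = -643/(-3514) = -643*(-1/3514) = 643/3514 ≈ 0.18298)
(R + 1547)*(B + j) = (4380 + 1547)*(643/3514 - 3498) = 5927*(-12291329/3514) = -72850706983/3514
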